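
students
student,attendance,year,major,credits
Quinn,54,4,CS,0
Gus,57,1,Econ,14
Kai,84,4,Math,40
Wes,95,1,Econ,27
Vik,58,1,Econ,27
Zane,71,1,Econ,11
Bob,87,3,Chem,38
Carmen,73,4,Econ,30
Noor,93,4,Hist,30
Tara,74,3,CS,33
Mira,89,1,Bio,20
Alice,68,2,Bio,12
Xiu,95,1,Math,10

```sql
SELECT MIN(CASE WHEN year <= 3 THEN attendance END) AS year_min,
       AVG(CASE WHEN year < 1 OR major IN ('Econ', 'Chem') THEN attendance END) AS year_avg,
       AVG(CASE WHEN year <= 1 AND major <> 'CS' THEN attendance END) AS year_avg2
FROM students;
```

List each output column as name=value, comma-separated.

year_min=57, year_avg=73.5, year_avg2=77.5

[year_min: year <= 3]
student=Quinn: ✗
student=Gus: ✓ → 57
student=Kai: ✗
student=Wes: ✓ → 95
student=Vik: ✓ → 58
student=Zane: ✓ → 71
student=Bob: ✓ → 87
student=Carmen: ✗
student=Noor: ✗
student=Tara: ✓ → 74
student=Mira: ✓ → 89
student=Alice: ✓ → 68
student=Xiu: ✓ → 95
year_min = MIN(57, 95, 58, 71, 87, 74, 89, 68, 95) = 57
—
[year_avg: year < 1 OR major IN ('Econ', 'Chem')]
student=Quinn: ✗
student=Gus: ✓ → 57
student=Kai: ✗
student=Wes: ✓ → 95
student=Vik: ✓ → 58
student=Zane: ✓ → 71
student=Bob: ✓ → 87
student=Carmen: ✓ → 73
student=Noor: ✗
student=Tara: ✗
student=Mira: ✗
student=Alice: ✗
student=Xiu: ✗
year_avg = (57 + 95 + 58 + 71 + 87 + 73) / 6 = 73.5
—
[year_avg2: year <= 1 AND major <> 'CS']
student=Quinn: ✗
student=Gus: ✓ → 57
student=Kai: ✗
student=Wes: ✓ → 95
student=Vik: ✓ → 58
student=Zane: ✓ → 71
student=Bob: ✗
student=Carmen: ✗
student=Noor: ✗
student=Tara: ✗
student=Mira: ✓ → 89
student=Alice: ✗
student=Xiu: ✓ → 95
year_avg2 = (57 + 95 + 58 + 71 + 89 + 95) / 6 = 77.5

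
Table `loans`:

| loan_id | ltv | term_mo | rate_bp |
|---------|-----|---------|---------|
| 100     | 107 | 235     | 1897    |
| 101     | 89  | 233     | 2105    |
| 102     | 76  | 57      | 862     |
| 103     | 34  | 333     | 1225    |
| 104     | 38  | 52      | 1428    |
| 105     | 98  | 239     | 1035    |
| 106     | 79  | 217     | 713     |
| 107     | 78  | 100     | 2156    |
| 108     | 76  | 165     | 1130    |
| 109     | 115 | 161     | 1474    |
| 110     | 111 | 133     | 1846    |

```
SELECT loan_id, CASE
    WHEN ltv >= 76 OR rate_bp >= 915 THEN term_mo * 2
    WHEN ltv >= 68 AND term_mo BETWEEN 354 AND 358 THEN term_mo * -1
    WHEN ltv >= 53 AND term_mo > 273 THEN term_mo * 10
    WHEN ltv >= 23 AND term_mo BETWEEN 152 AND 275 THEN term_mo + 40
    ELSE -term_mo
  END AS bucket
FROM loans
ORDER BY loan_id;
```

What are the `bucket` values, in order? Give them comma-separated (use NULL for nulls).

loan_id=100: ltv >= 76 OR rate_bp >= 915 → 470
loan_id=101: ltv >= 76 OR rate_bp >= 915 → 466
loan_id=102: ltv >= 76 OR rate_bp >= 915 → 114
loan_id=103: ltv >= 76 OR rate_bp >= 915 → 666
loan_id=104: ltv >= 76 OR rate_bp >= 915 → 104
loan_id=105: ltv >= 76 OR rate_bp >= 915 → 478
loan_id=106: ltv >= 76 OR rate_bp >= 915 → 434
loan_id=107: ltv >= 76 OR rate_bp >= 915 → 200
loan_id=108: ltv >= 76 OR rate_bp >= 915 → 330
loan_id=109: ltv >= 76 OR rate_bp >= 915 → 322
loan_id=110: ltv >= 76 OR rate_bp >= 915 → 266

470, 466, 114, 666, 104, 478, 434, 200, 330, 322, 266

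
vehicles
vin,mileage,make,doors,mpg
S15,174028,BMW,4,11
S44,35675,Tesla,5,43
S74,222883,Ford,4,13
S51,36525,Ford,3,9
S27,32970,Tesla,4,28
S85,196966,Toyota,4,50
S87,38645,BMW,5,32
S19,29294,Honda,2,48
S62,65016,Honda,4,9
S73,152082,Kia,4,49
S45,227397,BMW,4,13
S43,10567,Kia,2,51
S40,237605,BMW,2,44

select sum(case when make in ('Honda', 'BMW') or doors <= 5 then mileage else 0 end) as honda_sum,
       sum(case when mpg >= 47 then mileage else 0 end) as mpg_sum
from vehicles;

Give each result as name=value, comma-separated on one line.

honda_sum=1459653, mpg_sum=388909

[honda_sum: make in ('Honda', 'BMW') or doors <= 5]
vin=S15: ✓ → 174028
vin=S44: ✓ → 35675
vin=S74: ✓ → 222883
vin=S51: ✓ → 36525
vin=S27: ✓ → 32970
vin=S85: ✓ → 196966
vin=S87: ✓ → 38645
vin=S19: ✓ → 29294
vin=S62: ✓ → 65016
vin=S73: ✓ → 152082
vin=S45: ✓ → 227397
vin=S43: ✓ → 10567
vin=S40: ✓ → 237605
honda_sum = 174028 + 35675 + 222883 + 36525 + 32970 + 196966 + 38645 + 29294 + 65016 + 152082 + 227397 + 10567 + 237605 = 1459653
—
[mpg_sum: mpg >= 47]
vin=S15: ✗
vin=S44: ✗
vin=S74: ✗
vin=S51: ✗
vin=S27: ✗
vin=S85: ✓ → 196966
vin=S87: ✗
vin=S19: ✓ → 29294
vin=S62: ✗
vin=S73: ✓ → 152082
vin=S45: ✗
vin=S43: ✓ → 10567
vin=S40: ✗
mpg_sum = 196966 + 29294 + 152082 + 10567 = 388909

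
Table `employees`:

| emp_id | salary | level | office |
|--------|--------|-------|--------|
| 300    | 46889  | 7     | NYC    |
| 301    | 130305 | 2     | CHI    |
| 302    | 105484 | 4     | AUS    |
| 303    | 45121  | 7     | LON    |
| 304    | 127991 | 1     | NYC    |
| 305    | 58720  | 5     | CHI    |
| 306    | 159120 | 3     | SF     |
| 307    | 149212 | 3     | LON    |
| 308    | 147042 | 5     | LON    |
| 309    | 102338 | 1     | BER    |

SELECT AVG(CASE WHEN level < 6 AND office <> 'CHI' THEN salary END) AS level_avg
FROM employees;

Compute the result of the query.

emp_id=300: ✗
emp_id=301: ✗
emp_id=302: ✓ → 105484
emp_id=303: ✗
emp_id=304: ✓ → 127991
emp_id=305: ✗
emp_id=306: ✓ → 159120
emp_id=307: ✓ → 149212
emp_id=308: ✓ → 147042
emp_id=309: ✓ → 102338
level_avg = (105484 + 127991 + 159120 + 149212 + 147042 + 102338) / 6 = 131864.5

131864.5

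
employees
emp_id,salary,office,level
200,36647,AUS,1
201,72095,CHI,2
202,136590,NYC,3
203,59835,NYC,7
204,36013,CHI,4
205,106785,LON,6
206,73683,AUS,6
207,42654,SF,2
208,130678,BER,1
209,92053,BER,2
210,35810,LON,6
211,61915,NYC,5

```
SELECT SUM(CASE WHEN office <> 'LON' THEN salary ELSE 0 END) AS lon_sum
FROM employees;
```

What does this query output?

emp_id=200: ✓ → 36647
emp_id=201: ✓ → 72095
emp_id=202: ✓ → 136590
emp_id=203: ✓ → 59835
emp_id=204: ✓ → 36013
emp_id=205: ✗
emp_id=206: ✓ → 73683
emp_id=207: ✓ → 42654
emp_id=208: ✓ → 130678
emp_id=209: ✓ → 92053
emp_id=210: ✗
emp_id=211: ✓ → 61915
lon_sum = 36647 + 72095 + 136590 + 59835 + 36013 + 73683 + 42654 + 130678 + 92053 + 61915 = 742163

742163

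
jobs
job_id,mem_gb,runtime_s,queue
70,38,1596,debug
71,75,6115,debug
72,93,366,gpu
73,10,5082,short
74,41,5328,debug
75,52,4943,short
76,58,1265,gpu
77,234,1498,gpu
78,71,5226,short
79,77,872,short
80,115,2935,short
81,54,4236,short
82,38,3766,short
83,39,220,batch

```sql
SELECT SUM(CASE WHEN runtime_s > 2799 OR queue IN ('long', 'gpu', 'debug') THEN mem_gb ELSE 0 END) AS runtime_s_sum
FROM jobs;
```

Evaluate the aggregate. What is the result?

job_id=70: ✓ → 38
job_id=71: ✓ → 75
job_id=72: ✓ → 93
job_id=73: ✓ → 10
job_id=74: ✓ → 41
job_id=75: ✓ → 52
job_id=76: ✓ → 58
job_id=77: ✓ → 234
job_id=78: ✓ → 71
job_id=79: ✗
job_id=80: ✓ → 115
job_id=81: ✓ → 54
job_id=82: ✓ → 38
job_id=83: ✗
runtime_s_sum = 38 + 75 + 93 + 10 + 41 + 52 + 58 + 234 + 71 + 115 + 54 + 38 = 879

879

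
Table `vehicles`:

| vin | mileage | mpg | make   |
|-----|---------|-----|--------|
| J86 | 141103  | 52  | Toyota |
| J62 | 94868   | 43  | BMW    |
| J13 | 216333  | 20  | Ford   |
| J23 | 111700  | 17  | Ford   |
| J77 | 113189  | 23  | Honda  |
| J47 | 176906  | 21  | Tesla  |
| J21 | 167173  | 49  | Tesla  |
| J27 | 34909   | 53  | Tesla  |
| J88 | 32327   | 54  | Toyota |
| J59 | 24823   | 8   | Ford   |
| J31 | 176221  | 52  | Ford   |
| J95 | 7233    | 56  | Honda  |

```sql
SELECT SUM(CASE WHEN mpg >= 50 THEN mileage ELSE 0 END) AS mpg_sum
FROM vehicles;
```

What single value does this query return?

vin=J86: ✓ → 141103
vin=J62: ✗
vin=J13: ✗
vin=J23: ✗
vin=J77: ✗
vin=J47: ✗
vin=J21: ✗
vin=J27: ✓ → 34909
vin=J88: ✓ → 32327
vin=J59: ✗
vin=J31: ✓ → 176221
vin=J95: ✓ → 7233
mpg_sum = 141103 + 34909 + 32327 + 176221 + 7233 = 391793

391793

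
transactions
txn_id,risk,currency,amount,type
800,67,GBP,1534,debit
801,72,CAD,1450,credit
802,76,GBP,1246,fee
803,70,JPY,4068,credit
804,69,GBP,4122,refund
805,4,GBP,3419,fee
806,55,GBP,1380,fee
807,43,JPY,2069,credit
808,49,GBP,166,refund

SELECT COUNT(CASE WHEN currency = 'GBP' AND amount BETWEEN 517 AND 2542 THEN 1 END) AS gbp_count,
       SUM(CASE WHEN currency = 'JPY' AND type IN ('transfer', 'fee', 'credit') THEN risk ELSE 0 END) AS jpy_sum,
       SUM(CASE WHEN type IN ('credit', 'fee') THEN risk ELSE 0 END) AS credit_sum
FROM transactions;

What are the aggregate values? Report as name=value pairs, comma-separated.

[gbp_count: currency = 'GBP' AND amount BETWEEN 517 AND 2542]
txn_id=800: ✓ → 1
txn_id=801: ✗
txn_id=802: ✓ → 1
txn_id=803: ✗
txn_id=804: ✗
txn_id=805: ✗
txn_id=806: ✓ → 1
txn_id=807: ✗
txn_id=808: ✗
gbp_count = COUNT(1, 1, 1) = 3
—
[jpy_sum: currency = 'JPY' AND type IN ('transfer', 'fee', 'credit')]
txn_id=800: ✗
txn_id=801: ✗
txn_id=802: ✗
txn_id=803: ✓ → 70
txn_id=804: ✗
txn_id=805: ✗
txn_id=806: ✗
txn_id=807: ✓ → 43
txn_id=808: ✗
jpy_sum = 70 + 43 = 113
—
[credit_sum: type IN ('credit', 'fee')]
txn_id=800: ✗
txn_id=801: ✓ → 72
txn_id=802: ✓ → 76
txn_id=803: ✓ → 70
txn_id=804: ✗
txn_id=805: ✓ → 4
txn_id=806: ✓ → 55
txn_id=807: ✓ → 43
txn_id=808: ✗
credit_sum = 72 + 76 + 70 + 4 + 55 + 43 = 320

gbp_count=3, jpy_sum=113, credit_sum=320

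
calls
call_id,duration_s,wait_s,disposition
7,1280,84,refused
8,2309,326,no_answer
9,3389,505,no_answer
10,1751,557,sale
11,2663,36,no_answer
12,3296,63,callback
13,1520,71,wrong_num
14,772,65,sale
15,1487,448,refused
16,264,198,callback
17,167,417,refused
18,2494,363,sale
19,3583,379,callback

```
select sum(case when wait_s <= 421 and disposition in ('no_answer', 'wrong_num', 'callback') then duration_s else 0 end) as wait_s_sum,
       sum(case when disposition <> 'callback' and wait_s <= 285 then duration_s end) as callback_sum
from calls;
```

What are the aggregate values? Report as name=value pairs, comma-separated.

[wait_s_sum: wait_s <= 421 and disposition in ('no_answer', 'wrong_num', 'callback')]
call_id=7: ✗
call_id=8: ✓ → 2309
call_id=9: ✗
call_id=10: ✗
call_id=11: ✓ → 2663
call_id=12: ✓ → 3296
call_id=13: ✓ → 1520
call_id=14: ✗
call_id=15: ✗
call_id=16: ✓ → 264
call_id=17: ✗
call_id=18: ✗
call_id=19: ✓ → 3583
wait_s_sum = 2309 + 2663 + 3296 + 1520 + 264 + 3583 = 13635
—
[callback_sum: disposition <> 'callback' and wait_s <= 285]
call_id=7: ✓ → 1280
call_id=8: ✗
call_id=9: ✗
call_id=10: ✗
call_id=11: ✓ → 2663
call_id=12: ✗
call_id=13: ✓ → 1520
call_id=14: ✓ → 772
call_id=15: ✗
call_id=16: ✗
call_id=17: ✗
call_id=18: ✗
call_id=19: ✗
callback_sum = 1280 + 2663 + 1520 + 772 = 6235

wait_s_sum=13635, callback_sum=6235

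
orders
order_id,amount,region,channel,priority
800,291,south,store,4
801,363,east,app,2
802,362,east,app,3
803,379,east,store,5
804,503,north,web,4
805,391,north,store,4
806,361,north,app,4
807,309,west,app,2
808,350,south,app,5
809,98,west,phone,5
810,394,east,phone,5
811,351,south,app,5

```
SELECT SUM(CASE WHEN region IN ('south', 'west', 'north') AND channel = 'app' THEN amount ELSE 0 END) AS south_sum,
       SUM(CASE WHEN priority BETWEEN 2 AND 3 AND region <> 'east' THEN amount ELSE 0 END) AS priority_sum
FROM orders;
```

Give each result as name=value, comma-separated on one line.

south_sum=1371, priority_sum=309

[south_sum: region IN ('south', 'west', 'north') AND channel = 'app']
order_id=800: ✗
order_id=801: ✗
order_id=802: ✗
order_id=803: ✗
order_id=804: ✗
order_id=805: ✗
order_id=806: ✓ → 361
order_id=807: ✓ → 309
order_id=808: ✓ → 350
order_id=809: ✗
order_id=810: ✗
order_id=811: ✓ → 351
south_sum = 361 + 309 + 350 + 351 = 1371
—
[priority_sum: priority BETWEEN 2 AND 3 AND region <> 'east']
order_id=800: ✗
order_id=801: ✗
order_id=802: ✗
order_id=803: ✗
order_id=804: ✗
order_id=805: ✗
order_id=806: ✗
order_id=807: ✓ → 309
order_id=808: ✗
order_id=809: ✗
order_id=810: ✗
order_id=811: ✗
priority_sum = 309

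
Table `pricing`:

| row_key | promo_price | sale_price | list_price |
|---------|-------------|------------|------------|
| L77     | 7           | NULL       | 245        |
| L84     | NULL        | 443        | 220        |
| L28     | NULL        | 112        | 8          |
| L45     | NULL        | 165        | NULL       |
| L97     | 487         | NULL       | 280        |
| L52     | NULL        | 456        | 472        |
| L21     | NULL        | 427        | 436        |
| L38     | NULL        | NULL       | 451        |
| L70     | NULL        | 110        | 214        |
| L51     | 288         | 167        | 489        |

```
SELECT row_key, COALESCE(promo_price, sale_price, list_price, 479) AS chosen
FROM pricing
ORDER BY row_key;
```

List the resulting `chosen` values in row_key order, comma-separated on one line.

row_key=L21: promo_price=NULL, sale_price=427 → 427
row_key=L28: promo_price=NULL, sale_price=112 → 112
row_key=L38: promo_price=NULL, sale_price=NULL, list_price=451 → 451
row_key=L45: promo_price=NULL, sale_price=165 → 165
row_key=L51: promo_price=288 → 288
row_key=L52: promo_price=NULL, sale_price=456 → 456
row_key=L70: promo_price=NULL, sale_price=110 → 110
row_key=L77: promo_price=7 → 7
row_key=L84: promo_price=NULL, sale_price=443 → 443
row_key=L97: promo_price=487 → 487

427, 112, 451, 165, 288, 456, 110, 7, 443, 487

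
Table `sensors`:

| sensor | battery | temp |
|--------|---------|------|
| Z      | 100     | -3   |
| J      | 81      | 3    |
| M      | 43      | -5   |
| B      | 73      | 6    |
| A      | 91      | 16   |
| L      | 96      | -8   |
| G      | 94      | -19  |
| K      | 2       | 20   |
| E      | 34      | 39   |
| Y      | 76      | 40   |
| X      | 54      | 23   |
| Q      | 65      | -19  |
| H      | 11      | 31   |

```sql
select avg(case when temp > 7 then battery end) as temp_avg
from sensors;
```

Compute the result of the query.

sensor=Z: ✗
sensor=J: ✗
sensor=M: ✗
sensor=B: ✗
sensor=A: ✓ → 91
sensor=L: ✗
sensor=G: ✗
sensor=K: ✓ → 2
sensor=E: ✓ → 34
sensor=Y: ✓ → 76
sensor=X: ✓ → 54
sensor=Q: ✗
sensor=H: ✓ → 11
temp_avg = (91 + 2 + 34 + 76 + 54 + 11) / 6 = 44.6666666667

44.6666666667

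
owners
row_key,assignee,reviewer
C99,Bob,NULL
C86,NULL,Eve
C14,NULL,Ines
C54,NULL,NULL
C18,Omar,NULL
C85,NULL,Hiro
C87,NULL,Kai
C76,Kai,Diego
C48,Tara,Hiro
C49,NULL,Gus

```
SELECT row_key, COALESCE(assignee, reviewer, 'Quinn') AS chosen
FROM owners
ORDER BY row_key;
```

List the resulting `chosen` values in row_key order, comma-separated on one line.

Ines, Omar, Tara, Gus, Quinn, Kai, Hiro, Eve, Kai, Bob

row_key=C14: assignee=NULL, reviewer=Ines → Ines
row_key=C18: assignee=Omar → Omar
row_key=C48: assignee=Tara → Tara
row_key=C49: assignee=NULL, reviewer=Gus → Gus
row_key=C54: assignee=NULL, reviewer=NULL, → literal Quinn → Quinn
row_key=C76: assignee=Kai → Kai
row_key=C85: assignee=NULL, reviewer=Hiro → Hiro
row_key=C86: assignee=NULL, reviewer=Eve → Eve
row_key=C87: assignee=NULL, reviewer=Kai → Kai
row_key=C99: assignee=Bob → Bob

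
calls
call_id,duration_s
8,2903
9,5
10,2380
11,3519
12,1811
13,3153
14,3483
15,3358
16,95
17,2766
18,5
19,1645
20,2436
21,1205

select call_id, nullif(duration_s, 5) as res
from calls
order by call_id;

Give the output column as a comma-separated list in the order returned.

2903, NULL, 2380, 3519, 1811, 3153, 3483, 3358, 95, 2766, NULL, 1645, 2436, 1205

call_id=8: duration_s=2903 vs 5: differ → 2903
call_id=9: duration_s=5 vs 5: equal → NULL
call_id=10: duration_s=2380 vs 5: differ → 2380
call_id=11: duration_s=3519 vs 5: differ → 3519
call_id=12: duration_s=1811 vs 5: differ → 1811
call_id=13: duration_s=3153 vs 5: differ → 3153
call_id=14: duration_s=3483 vs 5: differ → 3483
call_id=15: duration_s=3358 vs 5: differ → 3358
call_id=16: duration_s=95 vs 5: differ → 95
call_id=17: duration_s=2766 vs 5: differ → 2766
call_id=18: duration_s=5 vs 5: equal → NULL
call_id=19: duration_s=1645 vs 5: differ → 1645
call_id=20: duration_s=2436 vs 5: differ → 2436
call_id=21: duration_s=1205 vs 5: differ → 1205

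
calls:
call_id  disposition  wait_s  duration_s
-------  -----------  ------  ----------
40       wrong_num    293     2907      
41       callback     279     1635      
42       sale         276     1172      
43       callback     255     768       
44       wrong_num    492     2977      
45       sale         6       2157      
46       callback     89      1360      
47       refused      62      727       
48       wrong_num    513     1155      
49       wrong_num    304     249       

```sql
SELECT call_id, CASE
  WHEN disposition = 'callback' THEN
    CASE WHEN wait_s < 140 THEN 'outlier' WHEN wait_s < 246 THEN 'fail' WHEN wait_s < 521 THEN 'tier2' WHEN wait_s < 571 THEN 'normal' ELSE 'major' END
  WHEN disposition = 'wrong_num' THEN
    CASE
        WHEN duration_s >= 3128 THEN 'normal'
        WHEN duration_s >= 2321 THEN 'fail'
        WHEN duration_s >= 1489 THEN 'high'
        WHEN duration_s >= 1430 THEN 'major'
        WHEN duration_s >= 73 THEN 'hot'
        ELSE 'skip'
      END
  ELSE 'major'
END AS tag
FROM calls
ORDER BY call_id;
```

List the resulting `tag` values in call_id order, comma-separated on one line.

fail, tier2, major, tier2, fail, major, outlier, major, hot, hot

call_id=40: disposition='wrong_num' → inner[duration_s >= 2321] → fail
call_id=41: disposition='callback' → inner[wait_s < 521] → tier2
call_id=42: disposition='sale' → outer ELSE → major
call_id=43: disposition='callback' → inner[wait_s < 521] → tier2
call_id=44: disposition='wrong_num' → inner[duration_s >= 2321] → fail
call_id=45: disposition='sale' → outer ELSE → major
call_id=46: disposition='callback' → inner[wait_s < 140] → outlier
call_id=47: disposition='refused' → outer ELSE → major
call_id=48: disposition='wrong_num' → inner[duration_s >= 73] → hot
call_id=49: disposition='wrong_num' → inner[duration_s >= 73] → hot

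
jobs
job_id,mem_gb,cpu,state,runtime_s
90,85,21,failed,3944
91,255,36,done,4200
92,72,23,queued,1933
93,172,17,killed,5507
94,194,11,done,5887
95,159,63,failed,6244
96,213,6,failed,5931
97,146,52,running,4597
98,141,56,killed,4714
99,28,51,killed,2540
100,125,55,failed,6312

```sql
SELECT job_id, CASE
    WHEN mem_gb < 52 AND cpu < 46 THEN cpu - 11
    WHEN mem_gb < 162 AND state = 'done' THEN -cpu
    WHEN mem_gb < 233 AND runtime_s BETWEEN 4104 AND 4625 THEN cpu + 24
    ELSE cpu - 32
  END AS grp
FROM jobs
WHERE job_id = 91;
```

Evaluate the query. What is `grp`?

4

job_id = 91: mem_gb=255, cpu=36, state=done, runtime_s=4200.
mem_gb < 52 AND cpu < 46 → false
mem_gb < 162 AND state = 'done' → false
mem_gb < 233 AND runtime_s BETWEEN 4104 AND 4625 → false
No prior WHEN matched → ELSE → 4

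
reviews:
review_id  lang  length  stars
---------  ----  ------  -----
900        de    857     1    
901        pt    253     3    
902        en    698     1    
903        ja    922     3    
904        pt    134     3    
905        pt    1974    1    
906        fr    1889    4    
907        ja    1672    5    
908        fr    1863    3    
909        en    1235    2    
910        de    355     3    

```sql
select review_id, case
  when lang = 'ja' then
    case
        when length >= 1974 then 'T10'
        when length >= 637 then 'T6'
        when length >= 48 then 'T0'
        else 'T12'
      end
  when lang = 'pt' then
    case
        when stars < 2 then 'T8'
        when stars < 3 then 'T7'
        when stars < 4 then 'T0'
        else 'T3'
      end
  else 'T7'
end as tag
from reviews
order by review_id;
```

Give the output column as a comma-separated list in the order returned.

review_id=900: lang='de' → outer ELSE → T7
review_id=901: lang='pt' → inner[stars < 4] → T0
review_id=902: lang='en' → outer ELSE → T7
review_id=903: lang='ja' → inner[length >= 637] → T6
review_id=904: lang='pt' → inner[stars < 4] → T0
review_id=905: lang='pt' → inner[stars < 2] → T8
review_id=906: lang='fr' → outer ELSE → T7
review_id=907: lang='ja' → inner[length >= 637] → T6
review_id=908: lang='fr' → outer ELSE → T7
review_id=909: lang='en' → outer ELSE → T7
review_id=910: lang='de' → outer ELSE → T7

T7, T0, T7, T6, T0, T8, T7, T6, T7, T7, T7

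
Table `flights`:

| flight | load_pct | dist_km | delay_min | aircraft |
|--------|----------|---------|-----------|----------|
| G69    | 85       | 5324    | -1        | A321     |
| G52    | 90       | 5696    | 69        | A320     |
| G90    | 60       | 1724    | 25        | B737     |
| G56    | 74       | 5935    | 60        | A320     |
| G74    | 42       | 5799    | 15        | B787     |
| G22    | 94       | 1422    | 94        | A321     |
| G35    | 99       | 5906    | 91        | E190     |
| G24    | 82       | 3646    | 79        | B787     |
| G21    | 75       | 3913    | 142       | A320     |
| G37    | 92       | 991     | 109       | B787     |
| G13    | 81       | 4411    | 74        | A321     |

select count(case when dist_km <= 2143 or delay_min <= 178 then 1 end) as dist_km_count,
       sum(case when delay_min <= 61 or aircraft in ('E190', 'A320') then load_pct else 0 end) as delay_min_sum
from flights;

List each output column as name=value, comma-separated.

[dist_km_count: dist_km <= 2143 or delay_min <= 178]
flight=G69: ✓ → 1
flight=G52: ✓ → 1
flight=G90: ✓ → 1
flight=G56: ✓ → 1
flight=G74: ✓ → 1
flight=G22: ✓ → 1
flight=G35: ✓ → 1
flight=G24: ✓ → 1
flight=G21: ✓ → 1
flight=G37: ✓ → 1
flight=G13: ✓ → 1
dist_km_count = COUNT(1, 1, 1, 1, 1, 1, 1, 1, 1, 1, 1) = 11
—
[delay_min_sum: delay_min <= 61 or aircraft in ('E190', 'A320')]
flight=G69: ✓ → 85
flight=G52: ✓ → 90
flight=G90: ✓ → 60
flight=G56: ✓ → 74
flight=G74: ✓ → 42
flight=G22: ✗
flight=G35: ✓ → 99
flight=G24: ✗
flight=G21: ✓ → 75
flight=G37: ✗
flight=G13: ✗
delay_min_sum = 85 + 90 + 60 + 74 + 42 + 99 + 75 = 525

dist_km_count=11, delay_min_sum=525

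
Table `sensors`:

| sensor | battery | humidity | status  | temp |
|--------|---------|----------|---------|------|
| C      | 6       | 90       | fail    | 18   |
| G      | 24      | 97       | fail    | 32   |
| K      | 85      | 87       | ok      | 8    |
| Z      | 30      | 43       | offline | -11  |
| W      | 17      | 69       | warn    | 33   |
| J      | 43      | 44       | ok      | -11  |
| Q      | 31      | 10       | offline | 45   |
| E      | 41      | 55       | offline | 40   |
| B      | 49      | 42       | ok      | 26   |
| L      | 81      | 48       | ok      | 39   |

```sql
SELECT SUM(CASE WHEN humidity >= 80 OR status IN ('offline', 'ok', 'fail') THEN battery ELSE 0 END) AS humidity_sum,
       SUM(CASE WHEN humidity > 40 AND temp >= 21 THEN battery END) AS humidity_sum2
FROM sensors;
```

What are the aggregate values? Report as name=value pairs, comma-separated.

[humidity_sum: humidity >= 80 OR status IN ('offline', 'ok', 'fail')]
sensor=C: ✓ → 6
sensor=G: ✓ → 24
sensor=K: ✓ → 85
sensor=Z: ✓ → 30
sensor=W: ✗
sensor=J: ✓ → 43
sensor=Q: ✓ → 31
sensor=E: ✓ → 41
sensor=B: ✓ → 49
sensor=L: ✓ → 81
humidity_sum = 6 + 24 + 85 + 30 + 43 + 31 + 41 + 49 + 81 = 390
—
[humidity_sum2: humidity > 40 AND temp >= 21]
sensor=C: ✗
sensor=G: ✓ → 24
sensor=K: ✗
sensor=Z: ✗
sensor=W: ✓ → 17
sensor=J: ✗
sensor=Q: ✗
sensor=E: ✓ → 41
sensor=B: ✓ → 49
sensor=L: ✓ → 81
humidity_sum2 = 24 + 17 + 41 + 49 + 81 = 212

humidity_sum=390, humidity_sum2=212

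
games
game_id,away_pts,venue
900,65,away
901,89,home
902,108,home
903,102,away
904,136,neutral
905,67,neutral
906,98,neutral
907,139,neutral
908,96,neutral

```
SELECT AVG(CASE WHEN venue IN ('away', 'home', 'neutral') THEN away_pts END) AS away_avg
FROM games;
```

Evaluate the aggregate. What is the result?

100

game_id=900: ✓ → 65
game_id=901: ✓ → 89
game_id=902: ✓ → 108
game_id=903: ✓ → 102
game_id=904: ✓ → 136
game_id=905: ✓ → 67
game_id=906: ✓ → 98
game_id=907: ✓ → 139
game_id=908: ✓ → 96
away_avg = (65 + 89 + 108 + 102 + 136 + 67 + 98 + 139 + 96) / 9 = 100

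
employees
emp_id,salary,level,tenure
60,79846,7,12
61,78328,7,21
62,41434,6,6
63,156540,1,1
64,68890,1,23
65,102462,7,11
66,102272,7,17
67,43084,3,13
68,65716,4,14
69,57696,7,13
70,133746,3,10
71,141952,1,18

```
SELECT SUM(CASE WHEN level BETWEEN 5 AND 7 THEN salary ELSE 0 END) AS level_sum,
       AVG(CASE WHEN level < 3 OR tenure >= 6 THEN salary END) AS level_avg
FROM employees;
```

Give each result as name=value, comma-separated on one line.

[level_sum: level BETWEEN 5 AND 7]
emp_id=60: ✓ → 79846
emp_id=61: ✓ → 78328
emp_id=62: ✓ → 41434
emp_id=63: ✗
emp_id=64: ✗
emp_id=65: ✓ → 102462
emp_id=66: ✓ → 102272
emp_id=67: ✗
emp_id=68: ✗
emp_id=69: ✓ → 57696
emp_id=70: ✗
emp_id=71: ✗
level_sum = 79846 + 78328 + 41434 + 102462 + 102272 + 57696 = 462038
—
[level_avg: level < 3 OR tenure >= 6]
emp_id=60: ✓ → 79846
emp_id=61: ✓ → 78328
emp_id=62: ✓ → 41434
emp_id=63: ✓ → 156540
emp_id=64: ✓ → 68890
emp_id=65: ✓ → 102462
emp_id=66: ✓ → 102272
emp_id=67: ✓ → 43084
emp_id=68: ✓ → 65716
emp_id=69: ✓ → 57696
emp_id=70: ✓ → 133746
emp_id=71: ✓ → 141952
level_avg = (79846 + 78328 + 41434 + 156540 + 68890 + 102462 + 102272 + 43084 + 65716 + 57696 + 133746 + 141952) / 12 = 89330.5

level_sum=462038, level_avg=89330.5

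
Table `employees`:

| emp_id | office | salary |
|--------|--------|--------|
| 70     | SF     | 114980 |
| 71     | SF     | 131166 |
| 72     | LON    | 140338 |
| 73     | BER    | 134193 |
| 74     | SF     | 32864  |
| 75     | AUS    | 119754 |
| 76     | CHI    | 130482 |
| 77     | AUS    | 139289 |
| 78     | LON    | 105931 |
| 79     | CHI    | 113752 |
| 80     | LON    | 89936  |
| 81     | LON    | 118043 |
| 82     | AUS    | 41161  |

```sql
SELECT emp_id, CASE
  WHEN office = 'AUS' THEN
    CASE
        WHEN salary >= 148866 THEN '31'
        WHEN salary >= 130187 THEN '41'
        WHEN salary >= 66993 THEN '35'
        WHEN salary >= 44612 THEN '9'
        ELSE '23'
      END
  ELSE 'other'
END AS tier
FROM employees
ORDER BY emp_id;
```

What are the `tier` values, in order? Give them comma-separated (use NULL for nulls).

emp_id=70: office='SF' → outer ELSE → other
emp_id=71: office='SF' → outer ELSE → other
emp_id=72: office='LON' → outer ELSE → other
emp_id=73: office='BER' → outer ELSE → other
emp_id=74: office='SF' → outer ELSE → other
emp_id=75: office='AUS' → inner[salary >= 66993] → 35
emp_id=76: office='CHI' → outer ELSE → other
emp_id=77: office='AUS' → inner[salary >= 130187] → 41
emp_id=78: office='LON' → outer ELSE → other
emp_id=79: office='CHI' → outer ELSE → other
emp_id=80: office='LON' → outer ELSE → other
emp_id=81: office='LON' → outer ELSE → other
emp_id=82: office='AUS' → inner[ELSE] → 23

other, other, other, other, other, 35, other, 41, other, other, other, other, 23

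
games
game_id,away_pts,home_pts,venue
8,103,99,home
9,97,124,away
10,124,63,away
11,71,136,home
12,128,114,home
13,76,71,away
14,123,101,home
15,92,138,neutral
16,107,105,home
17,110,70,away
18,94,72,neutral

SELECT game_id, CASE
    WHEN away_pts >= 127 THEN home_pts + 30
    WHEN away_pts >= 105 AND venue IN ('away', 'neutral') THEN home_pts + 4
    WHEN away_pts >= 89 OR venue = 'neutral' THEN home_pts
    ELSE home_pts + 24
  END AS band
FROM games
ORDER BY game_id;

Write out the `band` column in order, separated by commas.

game_id=8: away_pts >= 89 OR venue = 'neutral' → 99
game_id=9: away_pts >= 89 OR venue = 'neutral' → 124
game_id=10: away_pts >= 105 AND venue IN ('away', 'neutral') → 67
game_id=11: ELSE → 160
game_id=12: away_pts >= 127 → 144
game_id=13: ELSE → 95
game_id=14: away_pts >= 89 OR venue = 'neutral' → 101
game_id=15: away_pts >= 89 OR venue = 'neutral' → 138
game_id=16: away_pts >= 89 OR venue = 'neutral' → 105
game_id=17: away_pts >= 105 AND venue IN ('away', 'neutral') → 74
game_id=18: away_pts >= 89 OR venue = 'neutral' → 72

99, 124, 67, 160, 144, 95, 101, 138, 105, 74, 72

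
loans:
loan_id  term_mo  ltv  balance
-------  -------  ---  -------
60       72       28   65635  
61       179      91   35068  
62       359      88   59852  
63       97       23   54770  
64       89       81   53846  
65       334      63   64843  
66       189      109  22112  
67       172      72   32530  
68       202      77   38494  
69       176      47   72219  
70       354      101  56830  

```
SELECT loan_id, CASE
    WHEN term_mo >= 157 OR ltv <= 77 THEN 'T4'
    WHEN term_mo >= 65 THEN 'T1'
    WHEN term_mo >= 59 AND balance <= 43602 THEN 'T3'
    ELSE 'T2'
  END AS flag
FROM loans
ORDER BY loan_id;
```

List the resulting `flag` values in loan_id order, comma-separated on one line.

T4, T4, T4, T4, T1, T4, T4, T4, T4, T4, T4

loan_id=60: term_mo >= 157 OR ltv <= 77 → T4
loan_id=61: term_mo >= 157 OR ltv <= 77 → T4
loan_id=62: term_mo >= 157 OR ltv <= 77 → T4
loan_id=63: term_mo >= 157 OR ltv <= 77 → T4
loan_id=64: term_mo >= 65 → T1
loan_id=65: term_mo >= 157 OR ltv <= 77 → T4
loan_id=66: term_mo >= 157 OR ltv <= 77 → T4
loan_id=67: term_mo >= 157 OR ltv <= 77 → T4
loan_id=68: term_mo >= 157 OR ltv <= 77 → T4
loan_id=69: term_mo >= 157 OR ltv <= 77 → T4
loan_id=70: term_mo >= 157 OR ltv <= 77 → T4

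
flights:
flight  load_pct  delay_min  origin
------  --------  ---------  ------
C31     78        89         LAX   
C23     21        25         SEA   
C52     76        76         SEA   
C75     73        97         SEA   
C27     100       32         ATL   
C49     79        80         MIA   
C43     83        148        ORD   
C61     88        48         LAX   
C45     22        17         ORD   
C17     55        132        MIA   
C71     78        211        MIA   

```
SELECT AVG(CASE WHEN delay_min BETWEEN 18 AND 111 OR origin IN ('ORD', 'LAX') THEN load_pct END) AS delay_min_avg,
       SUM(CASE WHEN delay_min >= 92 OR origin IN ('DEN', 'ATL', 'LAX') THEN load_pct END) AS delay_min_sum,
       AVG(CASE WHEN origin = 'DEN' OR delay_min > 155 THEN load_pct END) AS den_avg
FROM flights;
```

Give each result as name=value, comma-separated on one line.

delay_min_avg=68.8888888889, delay_min_sum=555, den_avg=78

[delay_min_avg: delay_min BETWEEN 18 AND 111 OR origin IN ('ORD', 'LAX')]
flight=C31: ✓ → 78
flight=C23: ✓ → 21
flight=C52: ✓ → 76
flight=C75: ✓ → 73
flight=C27: ✓ → 100
flight=C49: ✓ → 79
flight=C43: ✓ → 83
flight=C61: ✓ → 88
flight=C45: ✓ → 22
flight=C17: ✗
flight=C71: ✗
delay_min_avg = (78 + 21 + 76 + 73 + 100 + 79 + 83 + 88 + 22) / 9 = 68.8888888889
—
[delay_min_sum: delay_min >= 92 OR origin IN ('DEN', 'ATL', 'LAX')]
flight=C31: ✓ → 78
flight=C23: ✗
flight=C52: ✗
flight=C75: ✓ → 73
flight=C27: ✓ → 100
flight=C49: ✗
flight=C43: ✓ → 83
flight=C61: ✓ → 88
flight=C45: ✗
flight=C17: ✓ → 55
flight=C71: ✓ → 78
delay_min_sum = 78 + 73 + 100 + 83 + 88 + 55 + 78 = 555
—
[den_avg: origin = 'DEN' OR delay_min > 155]
flight=C31: ✗
flight=C23: ✗
flight=C52: ✗
flight=C75: ✗
flight=C27: ✗
flight=C49: ✗
flight=C43: ✗
flight=C61: ✗
flight=C45: ✗
flight=C17: ✗
flight=C71: ✓ → 78
den_avg = 78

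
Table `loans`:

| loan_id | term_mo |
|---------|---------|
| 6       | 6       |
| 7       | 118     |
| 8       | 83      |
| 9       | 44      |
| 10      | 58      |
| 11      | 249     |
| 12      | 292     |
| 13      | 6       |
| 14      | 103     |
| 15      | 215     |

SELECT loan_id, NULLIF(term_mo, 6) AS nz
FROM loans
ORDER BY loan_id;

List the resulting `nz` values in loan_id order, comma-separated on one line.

loan_id=6: term_mo=6 vs 6: equal → NULL
loan_id=7: term_mo=118 vs 6: differ → 118
loan_id=8: term_mo=83 vs 6: differ → 83
loan_id=9: term_mo=44 vs 6: differ → 44
loan_id=10: term_mo=58 vs 6: differ → 58
loan_id=11: term_mo=249 vs 6: differ → 249
loan_id=12: term_mo=292 vs 6: differ → 292
loan_id=13: term_mo=6 vs 6: equal → NULL
loan_id=14: term_mo=103 vs 6: differ → 103
loan_id=15: term_mo=215 vs 6: differ → 215

NULL, 118, 83, 44, 58, 249, 292, NULL, 103, 215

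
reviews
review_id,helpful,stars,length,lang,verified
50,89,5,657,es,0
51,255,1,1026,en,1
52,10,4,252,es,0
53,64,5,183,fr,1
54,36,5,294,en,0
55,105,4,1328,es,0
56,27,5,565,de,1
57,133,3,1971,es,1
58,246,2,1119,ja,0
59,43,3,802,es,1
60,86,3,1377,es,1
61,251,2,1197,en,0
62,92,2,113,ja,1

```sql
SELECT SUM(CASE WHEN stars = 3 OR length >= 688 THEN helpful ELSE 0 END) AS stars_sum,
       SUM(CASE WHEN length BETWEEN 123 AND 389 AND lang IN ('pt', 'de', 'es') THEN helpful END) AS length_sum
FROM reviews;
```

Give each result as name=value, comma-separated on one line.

[stars_sum: stars = 3 OR length >= 688]
review_id=50: ✗
review_id=51: ✓ → 255
review_id=52: ✗
review_id=53: ✗
review_id=54: ✗
review_id=55: ✓ → 105
review_id=56: ✗
review_id=57: ✓ → 133
review_id=58: ✓ → 246
review_id=59: ✓ → 43
review_id=60: ✓ → 86
review_id=61: ✓ → 251
review_id=62: ✗
stars_sum = 255 + 105 + 133 + 246 + 43 + 86 + 251 = 1119
—
[length_sum: length BETWEEN 123 AND 389 AND lang IN ('pt', 'de', 'es')]
review_id=50: ✗
review_id=51: ✗
review_id=52: ✓ → 10
review_id=53: ✗
review_id=54: ✗
review_id=55: ✗
review_id=56: ✗
review_id=57: ✗
review_id=58: ✗
review_id=59: ✗
review_id=60: ✗
review_id=61: ✗
review_id=62: ✗
length_sum = 10

stars_sum=1119, length_sum=10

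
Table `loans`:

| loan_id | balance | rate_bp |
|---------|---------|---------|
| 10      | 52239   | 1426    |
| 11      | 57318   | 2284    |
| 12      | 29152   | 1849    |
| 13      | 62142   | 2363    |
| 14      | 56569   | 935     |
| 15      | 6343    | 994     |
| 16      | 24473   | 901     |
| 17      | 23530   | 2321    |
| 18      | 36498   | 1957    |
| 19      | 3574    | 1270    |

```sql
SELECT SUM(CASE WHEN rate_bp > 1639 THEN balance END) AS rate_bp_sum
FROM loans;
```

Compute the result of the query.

loan_id=10: ✗
loan_id=11: ✓ → 57318
loan_id=12: ✓ → 29152
loan_id=13: ✓ → 62142
loan_id=14: ✗
loan_id=15: ✗
loan_id=16: ✗
loan_id=17: ✓ → 23530
loan_id=18: ✓ → 36498
loan_id=19: ✗
rate_bp_sum = 57318 + 29152 + 62142 + 23530 + 36498 = 208640

208640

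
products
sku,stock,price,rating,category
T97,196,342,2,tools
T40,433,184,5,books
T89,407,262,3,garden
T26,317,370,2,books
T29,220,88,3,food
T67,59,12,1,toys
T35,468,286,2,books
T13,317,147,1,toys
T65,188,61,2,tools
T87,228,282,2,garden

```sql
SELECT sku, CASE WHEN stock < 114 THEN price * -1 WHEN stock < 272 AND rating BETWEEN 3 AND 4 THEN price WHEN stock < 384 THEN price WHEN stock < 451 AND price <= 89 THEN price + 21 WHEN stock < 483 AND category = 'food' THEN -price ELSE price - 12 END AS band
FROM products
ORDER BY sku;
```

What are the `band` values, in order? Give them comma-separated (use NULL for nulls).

sku=T13: stock < 384 → 147
sku=T26: stock < 384 → 370
sku=T29: stock < 272 AND rating BETWEEN 3 AND 4 → 88
sku=T35: ELSE → 274
sku=T40: ELSE → 172
sku=T65: stock < 384 → 61
sku=T67: stock < 114 → -12
sku=T87: stock < 384 → 282
sku=T89: ELSE → 250
sku=T97: stock < 384 → 342

147, 370, 88, 274, 172, 61, -12, 282, 250, 342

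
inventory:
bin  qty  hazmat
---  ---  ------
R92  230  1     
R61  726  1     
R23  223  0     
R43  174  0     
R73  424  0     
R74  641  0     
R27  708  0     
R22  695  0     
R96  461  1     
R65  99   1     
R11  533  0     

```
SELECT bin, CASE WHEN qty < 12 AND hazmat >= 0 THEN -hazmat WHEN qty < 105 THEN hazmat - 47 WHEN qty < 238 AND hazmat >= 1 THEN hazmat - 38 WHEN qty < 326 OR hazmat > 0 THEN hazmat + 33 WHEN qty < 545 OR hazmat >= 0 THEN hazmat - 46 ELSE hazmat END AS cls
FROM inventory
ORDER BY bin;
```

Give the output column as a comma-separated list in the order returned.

-46, -46, 33, -46, 33, 34, -46, -46, -46, -37, 34

bin=R11: qty < 545 OR hazmat >= 0 → -46
bin=R22: qty < 545 OR hazmat >= 0 → -46
bin=R23: qty < 326 OR hazmat > 0 → 33
bin=R27: qty < 545 OR hazmat >= 0 → -46
bin=R43: qty < 326 OR hazmat > 0 → 33
bin=R61: qty < 326 OR hazmat > 0 → 34
bin=R65: qty < 105 → -46
bin=R73: qty < 545 OR hazmat >= 0 → -46
bin=R74: qty < 545 OR hazmat >= 0 → -46
bin=R92: qty < 238 AND hazmat >= 1 → -37
bin=R96: qty < 326 OR hazmat > 0 → 34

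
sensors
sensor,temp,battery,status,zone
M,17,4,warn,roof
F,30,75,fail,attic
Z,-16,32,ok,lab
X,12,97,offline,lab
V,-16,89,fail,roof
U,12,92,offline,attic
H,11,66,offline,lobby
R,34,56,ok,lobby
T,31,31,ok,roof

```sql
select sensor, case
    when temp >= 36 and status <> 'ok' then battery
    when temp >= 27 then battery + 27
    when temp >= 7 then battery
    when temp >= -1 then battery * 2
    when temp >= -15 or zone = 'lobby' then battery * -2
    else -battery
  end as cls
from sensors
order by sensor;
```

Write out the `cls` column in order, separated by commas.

102, 66, 4, 83, 58, 92, -89, 97, -32

sensor=F: temp >= 27 → 102
sensor=H: temp >= 7 → 66
sensor=M: temp >= 7 → 4
sensor=R: temp >= 27 → 83
sensor=T: temp >= 27 → 58
sensor=U: temp >= 7 → 92
sensor=V: ELSE → -89
sensor=X: temp >= 7 → 97
sensor=Z: ELSE → -32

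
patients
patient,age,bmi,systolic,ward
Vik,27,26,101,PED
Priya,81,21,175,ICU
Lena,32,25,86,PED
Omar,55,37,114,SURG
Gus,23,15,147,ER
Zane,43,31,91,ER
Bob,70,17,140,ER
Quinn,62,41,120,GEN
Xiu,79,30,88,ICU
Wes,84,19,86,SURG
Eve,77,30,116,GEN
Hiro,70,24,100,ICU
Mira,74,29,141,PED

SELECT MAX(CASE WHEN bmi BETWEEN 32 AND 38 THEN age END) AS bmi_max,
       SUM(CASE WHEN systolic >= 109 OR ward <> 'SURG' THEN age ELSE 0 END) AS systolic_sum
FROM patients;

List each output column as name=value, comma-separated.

[bmi_max: bmi BETWEEN 32 AND 38]
patient=Vik: ✗
patient=Priya: ✗
patient=Lena: ✗
patient=Omar: ✓ → 55
patient=Gus: ✗
patient=Zane: ✗
patient=Bob: ✗
patient=Quinn: ✗
patient=Xiu: ✗
patient=Wes: ✗
patient=Eve: ✗
patient=Hiro: ✗
patient=Mira: ✗
bmi_max = MAX(55) = 55
—
[systolic_sum: systolic >= 109 OR ward <> 'SURG']
patient=Vik: ✓ → 27
patient=Priya: ✓ → 81
patient=Lena: ✓ → 32
patient=Omar: ✓ → 55
patient=Gus: ✓ → 23
patient=Zane: ✓ → 43
patient=Bob: ✓ → 70
patient=Quinn: ✓ → 62
patient=Xiu: ✓ → 79
patient=Wes: ✗
patient=Eve: ✓ → 77
patient=Hiro: ✓ → 70
patient=Mira: ✓ → 74
systolic_sum = 27 + 81 + 32 + 55 + 23 + 43 + 70 + 62 + 79 + 77 + 70 + 74 = 693

bmi_max=55, systolic_sum=693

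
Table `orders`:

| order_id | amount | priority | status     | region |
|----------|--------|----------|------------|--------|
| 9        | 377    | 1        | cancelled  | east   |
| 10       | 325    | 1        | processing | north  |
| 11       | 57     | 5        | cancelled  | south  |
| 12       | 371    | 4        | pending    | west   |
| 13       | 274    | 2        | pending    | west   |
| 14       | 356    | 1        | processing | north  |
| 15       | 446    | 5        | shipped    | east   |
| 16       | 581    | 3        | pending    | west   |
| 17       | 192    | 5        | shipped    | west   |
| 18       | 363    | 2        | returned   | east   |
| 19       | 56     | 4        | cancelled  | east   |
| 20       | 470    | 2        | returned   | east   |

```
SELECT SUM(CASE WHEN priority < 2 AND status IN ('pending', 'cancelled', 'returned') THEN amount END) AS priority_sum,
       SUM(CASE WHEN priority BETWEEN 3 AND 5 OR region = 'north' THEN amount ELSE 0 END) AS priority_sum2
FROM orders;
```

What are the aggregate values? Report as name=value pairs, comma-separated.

[priority_sum: priority < 2 AND status IN ('pending', 'cancelled', 'returned')]
order_id=9: ✓ → 377
order_id=10: ✗
order_id=11: ✗
order_id=12: ✗
order_id=13: ✗
order_id=14: ✗
order_id=15: ✗
order_id=16: ✗
order_id=17: ✗
order_id=18: ✗
order_id=19: ✗
order_id=20: ✗
priority_sum = 377
—
[priority_sum2: priority BETWEEN 3 AND 5 OR region = 'north']
order_id=9: ✗
order_id=10: ✓ → 325
order_id=11: ✓ → 57
order_id=12: ✓ → 371
order_id=13: ✗
order_id=14: ✓ → 356
order_id=15: ✓ → 446
order_id=16: ✓ → 581
order_id=17: ✓ → 192
order_id=18: ✗
order_id=19: ✓ → 56
order_id=20: ✗
priority_sum2 = 325 + 57 + 371 + 356 + 446 + 581 + 192 + 56 = 2384

priority_sum=377, priority_sum2=2384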